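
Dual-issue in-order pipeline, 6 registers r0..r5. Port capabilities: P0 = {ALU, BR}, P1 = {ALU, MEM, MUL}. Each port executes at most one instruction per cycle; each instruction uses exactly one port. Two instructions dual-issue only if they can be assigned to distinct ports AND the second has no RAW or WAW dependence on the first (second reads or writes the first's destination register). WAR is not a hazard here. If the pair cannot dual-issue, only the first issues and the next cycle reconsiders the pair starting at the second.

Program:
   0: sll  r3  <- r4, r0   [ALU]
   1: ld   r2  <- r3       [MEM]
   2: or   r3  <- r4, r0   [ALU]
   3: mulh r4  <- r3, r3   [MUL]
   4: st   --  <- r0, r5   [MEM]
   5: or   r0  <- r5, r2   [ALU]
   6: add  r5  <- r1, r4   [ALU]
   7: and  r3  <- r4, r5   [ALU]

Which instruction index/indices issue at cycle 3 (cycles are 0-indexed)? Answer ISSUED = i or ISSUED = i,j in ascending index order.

  cy0 -> i0 (sll) RAW r3
  cy1 -> i1+i2 (ld+or) dual
  cy2 -> i3 (mulh) no-port MUL/MEM
  cy3 -> i4+i5 (st+or) dual
  cy4 -> i6 (add) RAW r5
  cy5 -> i7 (and) tail

ISSUED = 4,5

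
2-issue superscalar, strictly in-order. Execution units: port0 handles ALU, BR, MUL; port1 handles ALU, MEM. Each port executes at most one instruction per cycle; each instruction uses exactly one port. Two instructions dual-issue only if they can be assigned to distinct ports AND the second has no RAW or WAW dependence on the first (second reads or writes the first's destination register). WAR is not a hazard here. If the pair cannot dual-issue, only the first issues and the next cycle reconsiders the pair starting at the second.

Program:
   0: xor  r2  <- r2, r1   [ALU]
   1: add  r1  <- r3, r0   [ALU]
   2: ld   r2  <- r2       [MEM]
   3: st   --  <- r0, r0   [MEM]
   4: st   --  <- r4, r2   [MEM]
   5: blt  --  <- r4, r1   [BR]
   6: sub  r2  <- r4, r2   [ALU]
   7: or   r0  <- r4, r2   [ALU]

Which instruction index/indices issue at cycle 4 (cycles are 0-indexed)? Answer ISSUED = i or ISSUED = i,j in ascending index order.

ISSUED = 6

[0] i0,i1  xor add  -- pair
[1] i2  ld  -- no-port MEM/MEM
[2] i3  st  -- no-port MEM/MEM
[3] i4,i5  st blt  -- pair
[4] i6  sub  -- RAW r2
[5] i7  or  -- tail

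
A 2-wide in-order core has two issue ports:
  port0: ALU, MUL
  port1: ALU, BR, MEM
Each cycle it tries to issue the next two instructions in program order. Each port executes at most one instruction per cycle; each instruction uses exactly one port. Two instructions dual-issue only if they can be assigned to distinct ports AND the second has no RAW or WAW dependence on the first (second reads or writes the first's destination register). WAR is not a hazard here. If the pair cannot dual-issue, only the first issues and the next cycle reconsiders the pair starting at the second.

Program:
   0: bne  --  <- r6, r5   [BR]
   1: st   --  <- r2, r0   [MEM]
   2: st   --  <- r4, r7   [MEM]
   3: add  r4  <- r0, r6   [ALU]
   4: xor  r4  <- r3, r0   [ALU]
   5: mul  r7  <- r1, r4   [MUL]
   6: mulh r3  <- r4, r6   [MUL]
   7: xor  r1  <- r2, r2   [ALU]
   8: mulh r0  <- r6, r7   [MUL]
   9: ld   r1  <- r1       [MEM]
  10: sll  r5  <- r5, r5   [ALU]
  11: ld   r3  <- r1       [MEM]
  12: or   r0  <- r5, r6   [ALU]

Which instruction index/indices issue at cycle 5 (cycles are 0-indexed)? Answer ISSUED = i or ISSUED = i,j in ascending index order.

0. bne.BR @i0  | no-port BR/MEM
1. st.MEM @i1  | no-port MEM/MEM
2. st.MEM;add.ALU @i2,i3  | dual
3. xor.ALU @i4  | RAW r4
4. mul.MUL @i5  | no-port MUL/MUL
5. mulh.MUL;xor.ALU @i6,i7  | dual
6. mulh.MUL;ld.MEM @i8,i9  | dual
7. sll.ALU;ld.MEM @i10,i11  | dual
8. or.ALU @i12  | tail

ISSUED = 6,7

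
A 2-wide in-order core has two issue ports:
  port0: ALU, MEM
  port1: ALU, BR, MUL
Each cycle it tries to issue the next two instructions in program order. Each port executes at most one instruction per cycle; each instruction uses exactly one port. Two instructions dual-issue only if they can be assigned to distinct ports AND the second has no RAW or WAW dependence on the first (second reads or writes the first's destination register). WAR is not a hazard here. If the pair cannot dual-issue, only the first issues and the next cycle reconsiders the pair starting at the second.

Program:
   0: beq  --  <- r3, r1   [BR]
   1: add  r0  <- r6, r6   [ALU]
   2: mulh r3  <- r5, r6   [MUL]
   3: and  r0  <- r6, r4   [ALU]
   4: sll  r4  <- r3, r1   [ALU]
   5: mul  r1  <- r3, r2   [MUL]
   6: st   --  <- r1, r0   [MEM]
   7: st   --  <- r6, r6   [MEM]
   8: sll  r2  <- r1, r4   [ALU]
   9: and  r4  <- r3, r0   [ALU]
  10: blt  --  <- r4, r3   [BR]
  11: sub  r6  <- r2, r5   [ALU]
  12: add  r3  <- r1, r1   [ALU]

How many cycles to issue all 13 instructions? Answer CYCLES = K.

[0] i0/i1  beq.BR;add.ALU  -- dual
[1] i2/i3  mulh.MUL;and.ALU  -- dual
[2] i4/i5  sll.ALU;mul.MUL  -- dual
[3] i6  st.MEM  -- no-port MEM/MEM
[4] i7/i8  st.MEM;sll.ALU  -- dual
[5] i9  and.ALU  -- RAW r4
[6] i10/i11  blt.BR;sub.ALU  -- dual
[7] i12  add.ALU  -- tail

CYCLES = 8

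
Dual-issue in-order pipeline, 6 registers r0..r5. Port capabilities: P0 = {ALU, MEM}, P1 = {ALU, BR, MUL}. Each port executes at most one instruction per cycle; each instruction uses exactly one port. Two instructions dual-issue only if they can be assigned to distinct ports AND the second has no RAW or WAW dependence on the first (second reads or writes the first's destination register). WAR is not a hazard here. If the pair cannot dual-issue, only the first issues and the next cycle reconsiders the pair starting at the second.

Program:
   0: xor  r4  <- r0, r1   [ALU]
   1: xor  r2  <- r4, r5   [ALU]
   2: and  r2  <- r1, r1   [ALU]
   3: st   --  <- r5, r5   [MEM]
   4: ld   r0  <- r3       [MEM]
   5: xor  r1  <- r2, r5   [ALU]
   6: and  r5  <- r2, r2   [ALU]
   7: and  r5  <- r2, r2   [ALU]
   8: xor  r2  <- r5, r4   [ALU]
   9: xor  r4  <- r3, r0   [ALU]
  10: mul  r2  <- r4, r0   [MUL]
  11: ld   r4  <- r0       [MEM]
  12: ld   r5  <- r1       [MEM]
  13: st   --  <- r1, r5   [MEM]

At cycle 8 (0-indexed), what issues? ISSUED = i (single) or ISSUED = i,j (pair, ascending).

ISSUED = 12

c0: i0 xor.ALU  RAW r4
c1: i1 xor.ALU  WAW r2
c2: i2&i3 and.ALU;st.MEM  pair
c3: i4&i5 ld.MEM;xor.ALU  pair
c4: i6 and.ALU  WAW r5
c5: i7 and.ALU  RAW r5
c6: i8&i9 xor.ALU;xor.ALU  pair
c7: i10&i11 mul.MUL;ld.MEM  pair
c8: i12 ld.MEM  no-port MEM/MEM
c9: i13 st.MEM  tail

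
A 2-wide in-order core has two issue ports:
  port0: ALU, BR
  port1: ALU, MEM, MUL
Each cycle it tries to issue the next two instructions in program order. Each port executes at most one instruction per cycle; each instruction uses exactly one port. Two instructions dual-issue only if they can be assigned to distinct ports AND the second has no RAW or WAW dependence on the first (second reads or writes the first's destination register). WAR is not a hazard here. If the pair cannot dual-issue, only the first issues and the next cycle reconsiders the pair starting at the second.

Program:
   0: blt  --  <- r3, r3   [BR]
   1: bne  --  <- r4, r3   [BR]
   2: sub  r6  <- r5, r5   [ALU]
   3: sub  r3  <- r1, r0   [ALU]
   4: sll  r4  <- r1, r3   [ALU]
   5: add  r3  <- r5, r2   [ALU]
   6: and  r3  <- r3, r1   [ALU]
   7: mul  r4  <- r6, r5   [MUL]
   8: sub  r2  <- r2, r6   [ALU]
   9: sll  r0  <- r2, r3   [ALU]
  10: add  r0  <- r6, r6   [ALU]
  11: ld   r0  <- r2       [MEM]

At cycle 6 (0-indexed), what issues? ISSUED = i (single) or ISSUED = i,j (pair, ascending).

#0 head=0: blt.BR i0 no-port BR/BR
#1 head=1: bne.BR/sub.ALU i1/i2 pair
#2 head=3: sub.ALU i3 RAW r3
#3 head=4: sll.ALU/add.ALU i4/i5 pair
#4 head=6: and.ALU/mul.MUL i6/i7 pair
#5 head=8: sub.ALU i8 RAW r2
#6 head=9: sll.ALU i9 WAW r0
#7 head=10: add.ALU i10 WAW r0
#8 head=11: ld.MEM i11 tail

ISSUED = 9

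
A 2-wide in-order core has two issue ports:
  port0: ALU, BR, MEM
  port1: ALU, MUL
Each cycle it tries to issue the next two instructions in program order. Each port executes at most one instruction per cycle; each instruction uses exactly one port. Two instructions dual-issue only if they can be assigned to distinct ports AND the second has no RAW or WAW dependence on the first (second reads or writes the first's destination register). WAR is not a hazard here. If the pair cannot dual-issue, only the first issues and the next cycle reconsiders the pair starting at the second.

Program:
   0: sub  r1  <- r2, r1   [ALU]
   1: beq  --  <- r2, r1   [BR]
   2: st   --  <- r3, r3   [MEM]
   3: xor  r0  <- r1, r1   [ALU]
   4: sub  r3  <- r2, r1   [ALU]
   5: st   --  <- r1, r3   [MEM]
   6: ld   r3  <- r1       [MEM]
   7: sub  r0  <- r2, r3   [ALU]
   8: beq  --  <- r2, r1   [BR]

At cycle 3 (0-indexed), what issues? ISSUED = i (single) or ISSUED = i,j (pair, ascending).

ISSUED = 4

  cy0 -> i0 (sub.ALU) RAW r1
  cy1 -> i1 (beq.BR) no-port BR/MEM
  cy2 -> i2/i3 (st.MEM xor.ALU) pair
  cy3 -> i4 (sub.ALU) RAW r3
  cy4 -> i5 (st.MEM) no-port MEM/MEM
  cy5 -> i6 (ld.MEM) RAW r3
  cy6 -> i7/i8 (sub.ALU beq.BR) pair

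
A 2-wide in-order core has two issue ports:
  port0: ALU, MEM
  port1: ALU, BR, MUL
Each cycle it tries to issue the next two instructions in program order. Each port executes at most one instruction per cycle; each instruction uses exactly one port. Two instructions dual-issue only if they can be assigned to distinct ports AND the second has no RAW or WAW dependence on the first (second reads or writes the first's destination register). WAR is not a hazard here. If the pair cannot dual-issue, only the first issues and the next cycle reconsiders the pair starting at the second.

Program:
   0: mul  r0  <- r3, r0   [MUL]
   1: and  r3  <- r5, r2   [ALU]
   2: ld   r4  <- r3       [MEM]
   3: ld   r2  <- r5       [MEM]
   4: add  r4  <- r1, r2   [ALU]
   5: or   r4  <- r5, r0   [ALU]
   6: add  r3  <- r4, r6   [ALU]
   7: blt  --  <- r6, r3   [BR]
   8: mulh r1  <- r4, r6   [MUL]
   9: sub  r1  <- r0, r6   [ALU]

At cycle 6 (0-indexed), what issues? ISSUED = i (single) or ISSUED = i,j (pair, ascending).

t=0 i0&i1:mul.MUL/and.ALU ; dual
t=1 i2:ld.MEM ; no-port MEM/MEM
t=2 i3:ld.MEM ; RAW r2
t=3 i4:add.ALU ; WAW r4
t=4 i5:or.ALU ; RAW r4
t=5 i6:add.ALU ; RAW r3
t=6 i7:blt.BR ; no-port BR/MUL
t=7 i8:mulh.MUL ; WAW r1
t=8 i9:sub.ALU ; tail

ISSUED = 7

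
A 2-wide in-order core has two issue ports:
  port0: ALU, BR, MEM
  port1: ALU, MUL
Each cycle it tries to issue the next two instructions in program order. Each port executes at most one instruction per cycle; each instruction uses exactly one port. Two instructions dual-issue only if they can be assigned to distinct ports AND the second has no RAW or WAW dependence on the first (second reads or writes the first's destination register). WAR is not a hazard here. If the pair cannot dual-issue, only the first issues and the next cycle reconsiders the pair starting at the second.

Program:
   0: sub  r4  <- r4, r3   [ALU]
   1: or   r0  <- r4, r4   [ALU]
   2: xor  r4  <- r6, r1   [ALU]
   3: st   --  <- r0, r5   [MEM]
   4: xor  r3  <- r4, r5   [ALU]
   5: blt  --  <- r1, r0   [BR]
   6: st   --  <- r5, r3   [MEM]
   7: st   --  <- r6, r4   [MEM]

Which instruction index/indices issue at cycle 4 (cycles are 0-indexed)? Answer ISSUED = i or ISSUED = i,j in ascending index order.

#0 head=0: sub.ALU i0 RAW r4
#1 head=1: or.ALU;xor.ALU i1,i2 dual
#2 head=3: st.MEM;xor.ALU i3,i4 dual
#3 head=5: blt.BR i5 no-port BR/MEM
#4 head=6: st.MEM i6 no-port MEM/MEM
#5 head=7: st.MEM i7 tail

ISSUED = 6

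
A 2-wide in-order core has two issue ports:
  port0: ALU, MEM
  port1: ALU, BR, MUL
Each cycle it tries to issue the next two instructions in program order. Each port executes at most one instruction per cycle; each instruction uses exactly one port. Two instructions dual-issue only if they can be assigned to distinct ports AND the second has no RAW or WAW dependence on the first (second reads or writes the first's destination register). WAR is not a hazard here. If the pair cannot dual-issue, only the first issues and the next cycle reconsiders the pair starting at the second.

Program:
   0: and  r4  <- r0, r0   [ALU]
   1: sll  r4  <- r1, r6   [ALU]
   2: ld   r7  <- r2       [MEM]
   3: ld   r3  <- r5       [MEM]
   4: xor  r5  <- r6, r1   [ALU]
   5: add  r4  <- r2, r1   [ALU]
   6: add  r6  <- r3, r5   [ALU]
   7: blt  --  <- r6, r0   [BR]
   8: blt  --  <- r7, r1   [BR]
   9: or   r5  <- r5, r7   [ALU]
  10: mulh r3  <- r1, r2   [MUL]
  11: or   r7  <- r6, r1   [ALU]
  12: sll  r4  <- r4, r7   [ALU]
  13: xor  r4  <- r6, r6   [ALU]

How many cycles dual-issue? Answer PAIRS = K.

  cy0 -> i0 (and) WAW r4
  cy1 -> i1,i2 (sll ld) dual
  cy2 -> i3,i4 (ld xor) dual
  cy3 -> i5,i6 (add add) dual
  cy4 -> i7 (blt) no-port BR/BR
  cy5 -> i8,i9 (blt or) dual
  cy6 -> i10,i11 (mulh or) dual
  cy7 -> i12 (sll) WAW r4
  cy8 -> i13 (xor) tail

PAIRS = 5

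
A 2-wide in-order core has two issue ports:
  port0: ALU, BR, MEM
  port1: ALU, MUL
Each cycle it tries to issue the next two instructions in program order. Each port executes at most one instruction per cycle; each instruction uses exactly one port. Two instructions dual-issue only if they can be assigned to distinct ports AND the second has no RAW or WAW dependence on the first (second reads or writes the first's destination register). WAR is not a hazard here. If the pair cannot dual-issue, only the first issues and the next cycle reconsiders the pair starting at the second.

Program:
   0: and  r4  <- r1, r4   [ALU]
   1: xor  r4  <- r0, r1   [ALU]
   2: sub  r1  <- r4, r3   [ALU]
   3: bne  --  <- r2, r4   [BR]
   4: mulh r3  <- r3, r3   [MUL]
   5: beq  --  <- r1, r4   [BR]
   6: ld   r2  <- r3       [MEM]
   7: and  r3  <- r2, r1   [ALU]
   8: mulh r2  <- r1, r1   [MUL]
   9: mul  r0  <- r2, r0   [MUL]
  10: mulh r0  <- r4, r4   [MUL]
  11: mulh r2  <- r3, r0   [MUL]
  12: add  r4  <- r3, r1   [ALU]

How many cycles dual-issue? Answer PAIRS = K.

PAIRS = 4

0. and @i0  | WAW r4
1. xor @i1  | RAW r4
2. sub+bne @i2,i3  | dual
3. mulh+beq @i4,i5  | dual
4. ld @i6  | RAW r2
5. and+mulh @i7,i8  | dual
6. mul @i9  | no-port MUL/MUL
7. mulh @i10  | no-port MUL/MUL
8. mulh+add @i11,i12  | dual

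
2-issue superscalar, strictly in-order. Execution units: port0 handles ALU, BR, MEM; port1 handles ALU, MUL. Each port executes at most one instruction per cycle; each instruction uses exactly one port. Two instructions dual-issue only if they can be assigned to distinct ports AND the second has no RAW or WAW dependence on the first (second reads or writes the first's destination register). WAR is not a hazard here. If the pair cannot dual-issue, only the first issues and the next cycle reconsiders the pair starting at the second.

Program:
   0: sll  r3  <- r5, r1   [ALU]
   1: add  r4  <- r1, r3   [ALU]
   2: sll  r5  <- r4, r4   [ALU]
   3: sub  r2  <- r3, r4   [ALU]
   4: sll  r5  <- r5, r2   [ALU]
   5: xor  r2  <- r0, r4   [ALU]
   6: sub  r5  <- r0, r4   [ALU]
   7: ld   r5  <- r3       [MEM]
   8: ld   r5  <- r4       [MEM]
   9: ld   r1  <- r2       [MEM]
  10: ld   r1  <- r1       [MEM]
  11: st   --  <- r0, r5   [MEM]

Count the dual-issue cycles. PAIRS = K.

  cy0 -> i0 (sll) RAW r3
  cy1 -> i1 (add) RAW r4
  cy2 -> i2+i3 (sll sub) 2-wide
  cy3 -> i4+i5 (sll xor) 2-wide
  cy4 -> i6 (sub) WAW r5
  cy5 -> i7 (ld) no-port MEM/MEM
  cy6 -> i8 (ld) no-port MEM/MEM
  cy7 -> i9 (ld) no-port MEM/MEM
  cy8 -> i10 (ld) no-port MEM/MEM
  cy9 -> i11 (st) tail

PAIRS = 2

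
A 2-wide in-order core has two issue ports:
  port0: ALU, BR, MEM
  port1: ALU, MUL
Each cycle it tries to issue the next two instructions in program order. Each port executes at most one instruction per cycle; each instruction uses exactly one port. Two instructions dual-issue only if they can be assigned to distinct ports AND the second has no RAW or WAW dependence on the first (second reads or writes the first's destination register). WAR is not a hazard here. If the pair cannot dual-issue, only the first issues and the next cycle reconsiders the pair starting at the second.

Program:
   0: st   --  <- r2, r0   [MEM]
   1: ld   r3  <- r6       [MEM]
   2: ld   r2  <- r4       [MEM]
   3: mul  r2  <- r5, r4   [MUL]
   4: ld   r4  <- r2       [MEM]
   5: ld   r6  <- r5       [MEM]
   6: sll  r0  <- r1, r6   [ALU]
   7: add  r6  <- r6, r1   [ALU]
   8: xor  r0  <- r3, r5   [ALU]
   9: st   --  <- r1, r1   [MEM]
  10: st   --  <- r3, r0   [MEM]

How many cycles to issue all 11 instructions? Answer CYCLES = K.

CYCLES = 9

[0] i0  st  -- no-port MEM/MEM
[1] i1  ld  -- no-port MEM/MEM
[2] i2  ld  -- WAW r2
[3] i3  mul  -- RAW r2
[4] i4  ld  -- no-port MEM/MEM
[5] i5  ld  -- RAW r6
[6] i6,i7  sll+add  -- pair
[7] i8,i9  xor+st  -- pair
[8] i10  st  -- tail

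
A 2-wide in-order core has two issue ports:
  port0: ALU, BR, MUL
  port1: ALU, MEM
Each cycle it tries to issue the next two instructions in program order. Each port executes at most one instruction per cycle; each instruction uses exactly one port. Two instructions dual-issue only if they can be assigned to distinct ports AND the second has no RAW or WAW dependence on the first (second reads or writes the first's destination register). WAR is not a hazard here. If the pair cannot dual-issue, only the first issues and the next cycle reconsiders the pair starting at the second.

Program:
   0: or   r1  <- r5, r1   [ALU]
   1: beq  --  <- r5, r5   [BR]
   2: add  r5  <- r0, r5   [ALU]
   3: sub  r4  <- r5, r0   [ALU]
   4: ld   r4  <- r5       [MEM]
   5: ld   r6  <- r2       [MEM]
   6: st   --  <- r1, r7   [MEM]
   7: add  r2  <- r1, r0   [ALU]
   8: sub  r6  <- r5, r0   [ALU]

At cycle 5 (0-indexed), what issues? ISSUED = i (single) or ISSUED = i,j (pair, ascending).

ISSUED = 6,7

#0 head=0: or;beq i0+i1 pair
#1 head=2: add i2 RAW r5
#2 head=3: sub i3 WAW r4
#3 head=4: ld i4 no-port MEM/MEM
#4 head=5: ld i5 no-port MEM/MEM
#5 head=6: st;add i6+i7 pair
#6 head=8: sub i8 tail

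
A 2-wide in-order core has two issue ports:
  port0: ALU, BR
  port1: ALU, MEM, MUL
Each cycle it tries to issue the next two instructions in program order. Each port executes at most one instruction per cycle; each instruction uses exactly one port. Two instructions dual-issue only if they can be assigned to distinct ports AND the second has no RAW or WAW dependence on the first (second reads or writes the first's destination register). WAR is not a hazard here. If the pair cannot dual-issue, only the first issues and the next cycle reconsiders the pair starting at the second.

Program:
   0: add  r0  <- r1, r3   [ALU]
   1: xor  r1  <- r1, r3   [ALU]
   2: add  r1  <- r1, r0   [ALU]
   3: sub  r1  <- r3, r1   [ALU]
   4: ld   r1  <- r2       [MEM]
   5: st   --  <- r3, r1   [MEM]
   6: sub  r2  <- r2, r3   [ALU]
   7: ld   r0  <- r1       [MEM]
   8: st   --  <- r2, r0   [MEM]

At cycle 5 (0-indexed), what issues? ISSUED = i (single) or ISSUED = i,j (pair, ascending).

ISSUED = 7

t=0 i0+i1:add.ALU xor.ALU ; pair
t=1 i2:add.ALU ; RAW+WAW r1
t=2 i3:sub.ALU ; WAW r1
t=3 i4:ld.MEM ; no-port MEM/MEM
t=4 i5+i6:st.MEM sub.ALU ; pair
t=5 i7:ld.MEM ; no-port MEM/MEM
t=6 i8:st.MEM ; tail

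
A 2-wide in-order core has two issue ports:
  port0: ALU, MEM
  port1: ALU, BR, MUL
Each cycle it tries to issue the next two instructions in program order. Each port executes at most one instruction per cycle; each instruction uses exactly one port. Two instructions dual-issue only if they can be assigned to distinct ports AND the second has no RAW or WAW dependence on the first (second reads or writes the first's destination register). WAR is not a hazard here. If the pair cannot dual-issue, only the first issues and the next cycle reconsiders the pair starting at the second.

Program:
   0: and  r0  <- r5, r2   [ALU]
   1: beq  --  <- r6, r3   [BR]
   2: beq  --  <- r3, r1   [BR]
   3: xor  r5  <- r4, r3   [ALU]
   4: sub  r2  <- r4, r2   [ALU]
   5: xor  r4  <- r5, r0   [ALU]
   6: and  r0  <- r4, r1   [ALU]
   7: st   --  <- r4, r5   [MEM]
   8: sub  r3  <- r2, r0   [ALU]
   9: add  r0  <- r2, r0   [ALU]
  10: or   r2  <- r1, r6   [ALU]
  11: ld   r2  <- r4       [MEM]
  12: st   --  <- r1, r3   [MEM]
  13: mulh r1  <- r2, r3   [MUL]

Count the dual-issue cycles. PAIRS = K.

[0] i0&i1  and;beq  -- 2-wide
[1] i2&i3  beq;xor  -- 2-wide
[2] i4&i5  sub;xor  -- 2-wide
[3] i6&i7  and;st  -- 2-wide
[4] i8&i9  sub;add  -- 2-wide
[5] i10  or  -- WAW r2
[6] i11  ld  -- no-port MEM/MEM
[7] i12&i13  st;mulh  -- 2-wide

PAIRS = 6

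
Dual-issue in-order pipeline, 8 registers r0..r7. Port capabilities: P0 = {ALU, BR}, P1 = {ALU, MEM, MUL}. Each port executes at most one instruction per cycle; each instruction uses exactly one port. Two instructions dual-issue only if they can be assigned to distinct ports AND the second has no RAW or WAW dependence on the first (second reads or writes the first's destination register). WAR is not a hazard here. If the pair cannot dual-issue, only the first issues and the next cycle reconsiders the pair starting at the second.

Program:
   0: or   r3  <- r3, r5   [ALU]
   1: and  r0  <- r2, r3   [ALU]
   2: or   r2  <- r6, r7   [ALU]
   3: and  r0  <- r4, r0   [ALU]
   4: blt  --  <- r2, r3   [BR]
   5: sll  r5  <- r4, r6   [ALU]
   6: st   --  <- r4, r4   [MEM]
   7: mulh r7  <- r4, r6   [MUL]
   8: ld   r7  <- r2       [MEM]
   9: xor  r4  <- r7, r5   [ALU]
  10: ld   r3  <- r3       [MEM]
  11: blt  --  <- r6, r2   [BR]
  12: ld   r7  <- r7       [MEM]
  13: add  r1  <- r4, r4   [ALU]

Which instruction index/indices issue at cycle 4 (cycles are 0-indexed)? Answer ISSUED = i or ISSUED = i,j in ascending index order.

[0] i0  or  -- RAW r3
[1] i1,i2  and;or  -- pair
[2] i3,i4  and;blt  -- pair
[3] i5,i6  sll;st  -- pair
[4] i7  mulh  -- no-port MUL/MEM
[5] i8  ld  -- RAW r7
[6] i9,i10  xor;ld  -- pair
[7] i11,i12  blt;ld  -- pair
[8] i13  add  -- tail

ISSUED = 7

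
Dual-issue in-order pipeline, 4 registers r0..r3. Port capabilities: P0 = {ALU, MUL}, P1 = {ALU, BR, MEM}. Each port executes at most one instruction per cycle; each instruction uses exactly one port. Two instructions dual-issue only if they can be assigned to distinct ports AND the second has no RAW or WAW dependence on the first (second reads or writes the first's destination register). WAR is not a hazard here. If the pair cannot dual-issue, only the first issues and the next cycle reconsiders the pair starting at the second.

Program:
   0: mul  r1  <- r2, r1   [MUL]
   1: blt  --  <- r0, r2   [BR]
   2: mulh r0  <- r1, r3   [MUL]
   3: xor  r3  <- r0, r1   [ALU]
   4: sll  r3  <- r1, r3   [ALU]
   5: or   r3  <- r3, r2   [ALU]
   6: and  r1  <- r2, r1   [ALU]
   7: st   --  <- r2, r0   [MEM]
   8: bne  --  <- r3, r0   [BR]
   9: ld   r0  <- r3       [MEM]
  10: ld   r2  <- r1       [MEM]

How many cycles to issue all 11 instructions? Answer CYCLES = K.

#0 head=0: mul.MUL/blt.BR i0,i1 dual
#1 head=2: mulh.MUL i2 RAW r0
#2 head=3: xor.ALU i3 RAW+WAW r3
#3 head=4: sll.ALU i4 RAW+WAW r3
#4 head=5: or.ALU/and.ALU i5,i6 dual
#5 head=7: st.MEM i7 no-port MEM/BR
#6 head=8: bne.BR i8 no-port BR/MEM
#7 head=9: ld.MEM i9 no-port MEM/MEM
#8 head=10: ld.MEM i10 tail

CYCLES = 9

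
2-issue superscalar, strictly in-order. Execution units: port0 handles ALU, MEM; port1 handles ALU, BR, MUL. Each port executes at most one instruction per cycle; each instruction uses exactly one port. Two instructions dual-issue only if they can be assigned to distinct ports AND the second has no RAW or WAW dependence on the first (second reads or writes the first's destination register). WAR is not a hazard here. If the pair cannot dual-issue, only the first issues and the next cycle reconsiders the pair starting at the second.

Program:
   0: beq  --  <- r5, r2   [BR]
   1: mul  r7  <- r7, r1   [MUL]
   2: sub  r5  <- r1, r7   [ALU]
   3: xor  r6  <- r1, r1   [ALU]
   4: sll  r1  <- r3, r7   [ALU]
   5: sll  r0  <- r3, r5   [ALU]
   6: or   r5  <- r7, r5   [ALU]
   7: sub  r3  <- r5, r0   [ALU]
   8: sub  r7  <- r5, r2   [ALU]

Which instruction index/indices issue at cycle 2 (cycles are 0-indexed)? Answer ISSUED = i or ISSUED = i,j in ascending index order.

ISSUED = 2,3

0. beq @i0  | no-port BR/MUL
1. mul @i1  | RAW r7
2. sub xor @i2&i3  | 2-wide
3. sll sll @i4&i5  | 2-wide
4. or @i6  | RAW r5
5. sub sub @i7&i8  | 2-wide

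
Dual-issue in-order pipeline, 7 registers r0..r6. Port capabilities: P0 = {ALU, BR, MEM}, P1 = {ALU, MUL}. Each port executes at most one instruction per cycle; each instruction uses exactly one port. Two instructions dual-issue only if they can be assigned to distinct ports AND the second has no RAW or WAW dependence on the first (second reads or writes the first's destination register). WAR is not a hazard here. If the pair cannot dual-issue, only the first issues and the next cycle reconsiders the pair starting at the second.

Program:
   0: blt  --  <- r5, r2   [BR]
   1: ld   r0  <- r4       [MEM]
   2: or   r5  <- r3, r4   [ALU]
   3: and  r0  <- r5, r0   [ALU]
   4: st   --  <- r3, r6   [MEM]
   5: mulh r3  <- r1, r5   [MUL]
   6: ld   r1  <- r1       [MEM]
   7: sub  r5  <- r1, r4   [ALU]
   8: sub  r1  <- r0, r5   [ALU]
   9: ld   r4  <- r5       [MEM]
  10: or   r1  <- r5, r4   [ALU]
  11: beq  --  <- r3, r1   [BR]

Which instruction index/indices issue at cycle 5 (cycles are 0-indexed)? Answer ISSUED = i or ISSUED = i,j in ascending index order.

[0] i0  blt  -- no-port BR/MEM
[1] i1+i2  ld+or  -- dual
[2] i3+i4  and+st  -- dual
[3] i5+i6  mulh+ld  -- dual
[4] i7  sub  -- RAW r5
[5] i8+i9  sub+ld  -- dual
[6] i10  or  -- RAW r1
[7] i11  beq  -- tail

ISSUED = 8,9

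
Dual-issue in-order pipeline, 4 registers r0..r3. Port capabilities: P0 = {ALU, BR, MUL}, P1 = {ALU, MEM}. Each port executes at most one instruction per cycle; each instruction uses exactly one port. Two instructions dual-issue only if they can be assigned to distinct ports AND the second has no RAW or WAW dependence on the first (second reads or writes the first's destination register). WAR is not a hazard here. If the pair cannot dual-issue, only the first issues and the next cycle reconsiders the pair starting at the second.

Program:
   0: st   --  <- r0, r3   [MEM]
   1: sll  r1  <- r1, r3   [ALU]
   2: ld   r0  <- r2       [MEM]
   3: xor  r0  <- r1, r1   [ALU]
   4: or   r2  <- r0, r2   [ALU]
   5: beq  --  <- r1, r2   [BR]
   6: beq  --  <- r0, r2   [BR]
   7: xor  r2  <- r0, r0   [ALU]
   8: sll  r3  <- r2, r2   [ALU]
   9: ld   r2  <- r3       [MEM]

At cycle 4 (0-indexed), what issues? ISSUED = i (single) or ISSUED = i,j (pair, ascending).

  cy0 -> i0&i1 (st;sll) dual
  cy1 -> i2 (ld) WAW r0
  cy2 -> i3 (xor) RAW r0
  cy3 -> i4 (or) RAW r2
  cy4 -> i5 (beq) no-port BR/BR
  cy5 -> i6&i7 (beq;xor) dual
  cy6 -> i8 (sll) RAW r3
  cy7 -> i9 (ld) tail

ISSUED = 5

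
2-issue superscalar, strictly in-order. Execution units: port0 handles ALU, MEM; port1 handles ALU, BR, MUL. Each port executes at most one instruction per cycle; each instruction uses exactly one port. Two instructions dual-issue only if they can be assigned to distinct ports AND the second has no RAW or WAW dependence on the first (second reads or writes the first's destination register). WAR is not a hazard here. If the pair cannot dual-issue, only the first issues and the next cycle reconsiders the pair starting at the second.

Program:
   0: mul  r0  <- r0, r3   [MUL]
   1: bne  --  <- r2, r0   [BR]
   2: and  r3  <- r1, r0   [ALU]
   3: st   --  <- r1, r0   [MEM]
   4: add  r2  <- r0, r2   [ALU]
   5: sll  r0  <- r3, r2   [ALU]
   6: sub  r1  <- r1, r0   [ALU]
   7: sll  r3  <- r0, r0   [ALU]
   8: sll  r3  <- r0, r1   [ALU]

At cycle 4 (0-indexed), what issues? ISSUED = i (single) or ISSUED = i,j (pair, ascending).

ISSUED = 6,7

0. mul.MUL @i0  | no-port MUL/BR
1. bne.BR+and.ALU @i1,i2  | 2-wide
2. st.MEM+add.ALU @i3,i4  | 2-wide
3. sll.ALU @i5  | RAW r0
4. sub.ALU+sll.ALU @i6,i7  | 2-wide
5. sll.ALU @i8  | tail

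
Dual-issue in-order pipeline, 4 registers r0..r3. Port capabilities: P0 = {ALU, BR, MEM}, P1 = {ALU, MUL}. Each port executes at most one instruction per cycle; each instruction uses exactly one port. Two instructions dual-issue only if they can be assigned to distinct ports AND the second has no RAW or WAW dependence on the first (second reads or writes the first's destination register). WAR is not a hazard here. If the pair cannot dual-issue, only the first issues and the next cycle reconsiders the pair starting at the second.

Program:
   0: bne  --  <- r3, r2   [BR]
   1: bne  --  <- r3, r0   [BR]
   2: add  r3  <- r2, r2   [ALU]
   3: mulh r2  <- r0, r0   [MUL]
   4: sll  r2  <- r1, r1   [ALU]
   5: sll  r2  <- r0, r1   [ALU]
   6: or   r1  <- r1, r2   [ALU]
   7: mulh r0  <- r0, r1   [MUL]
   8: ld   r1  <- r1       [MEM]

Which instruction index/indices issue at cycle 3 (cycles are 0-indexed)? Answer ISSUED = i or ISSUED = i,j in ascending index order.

  cy0 -> i0 (bne.BR) no-port BR/BR
  cy1 -> i1/i2 (bne.BR add.ALU) dual
  cy2 -> i3 (mulh.MUL) WAW r2
  cy3 -> i4 (sll.ALU) WAW r2
  cy4 -> i5 (sll.ALU) RAW r2
  cy5 -> i6 (or.ALU) RAW r1
  cy6 -> i7/i8 (mulh.MUL ld.MEM) dual

ISSUED = 4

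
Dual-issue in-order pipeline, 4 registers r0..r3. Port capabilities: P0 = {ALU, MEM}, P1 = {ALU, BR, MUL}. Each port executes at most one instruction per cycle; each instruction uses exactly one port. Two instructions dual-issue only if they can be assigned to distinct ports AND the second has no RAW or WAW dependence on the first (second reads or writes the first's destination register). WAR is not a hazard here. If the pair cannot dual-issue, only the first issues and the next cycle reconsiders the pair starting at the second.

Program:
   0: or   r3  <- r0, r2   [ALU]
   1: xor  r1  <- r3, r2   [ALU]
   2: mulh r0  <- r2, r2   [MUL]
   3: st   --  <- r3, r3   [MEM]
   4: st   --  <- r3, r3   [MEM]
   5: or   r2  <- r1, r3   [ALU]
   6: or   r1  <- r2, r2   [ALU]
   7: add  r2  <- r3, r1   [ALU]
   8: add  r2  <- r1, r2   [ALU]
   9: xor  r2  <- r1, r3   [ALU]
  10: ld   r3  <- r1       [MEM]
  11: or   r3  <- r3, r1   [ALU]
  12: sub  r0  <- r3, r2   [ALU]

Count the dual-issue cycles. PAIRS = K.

0. or.ALU @i0  | RAW r3
1. xor.ALU/mulh.MUL @i1&i2  | pair
2. st.MEM @i3  | no-port MEM/MEM
3. st.MEM/or.ALU @i4&i5  | pair
4. or.ALU @i6  | RAW r1
5. add.ALU @i7  | RAW+WAW r2
6. add.ALU @i8  | WAW r2
7. xor.ALU/ld.MEM @i9&i10  | pair
8. or.ALU @i11  | RAW r3
9. sub.ALU @i12  | tail

PAIRS = 3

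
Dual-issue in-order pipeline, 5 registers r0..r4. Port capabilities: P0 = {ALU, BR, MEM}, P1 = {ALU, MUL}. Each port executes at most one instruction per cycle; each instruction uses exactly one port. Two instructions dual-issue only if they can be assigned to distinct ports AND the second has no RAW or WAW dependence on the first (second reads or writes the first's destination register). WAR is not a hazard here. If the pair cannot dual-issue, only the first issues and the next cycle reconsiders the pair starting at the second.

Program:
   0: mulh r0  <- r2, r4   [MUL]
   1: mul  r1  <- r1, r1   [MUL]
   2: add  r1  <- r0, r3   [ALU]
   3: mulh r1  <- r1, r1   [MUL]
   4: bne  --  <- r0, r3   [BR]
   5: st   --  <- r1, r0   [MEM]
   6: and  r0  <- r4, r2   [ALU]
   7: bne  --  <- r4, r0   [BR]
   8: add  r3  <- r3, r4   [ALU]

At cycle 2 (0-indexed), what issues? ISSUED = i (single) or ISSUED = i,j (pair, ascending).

c0: i0 mulh  no-port MUL/MUL
c1: i1 mul  WAW r1
c2: i2 add  RAW+WAW r1
c3: i3&i4 mulh/bne  2-wide
c4: i5&i6 st/and  2-wide
c5: i7&i8 bne/add  2-wide

ISSUED = 2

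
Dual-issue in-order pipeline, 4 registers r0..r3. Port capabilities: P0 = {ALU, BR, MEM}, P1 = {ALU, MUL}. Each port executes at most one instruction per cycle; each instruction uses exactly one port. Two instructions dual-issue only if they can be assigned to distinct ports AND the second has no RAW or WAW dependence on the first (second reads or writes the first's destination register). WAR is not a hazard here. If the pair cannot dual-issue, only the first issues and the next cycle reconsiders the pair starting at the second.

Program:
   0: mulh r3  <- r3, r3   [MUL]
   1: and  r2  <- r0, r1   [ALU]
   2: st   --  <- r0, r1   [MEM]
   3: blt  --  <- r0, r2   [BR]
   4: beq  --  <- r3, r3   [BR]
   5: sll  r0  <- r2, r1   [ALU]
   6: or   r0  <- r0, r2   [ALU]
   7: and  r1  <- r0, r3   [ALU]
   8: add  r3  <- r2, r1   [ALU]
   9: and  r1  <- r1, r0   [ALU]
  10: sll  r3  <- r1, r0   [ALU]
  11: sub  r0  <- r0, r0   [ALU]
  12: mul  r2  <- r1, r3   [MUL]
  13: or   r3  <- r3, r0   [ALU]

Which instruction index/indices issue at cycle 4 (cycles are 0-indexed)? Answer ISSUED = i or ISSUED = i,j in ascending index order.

c0: i0+i1 mulh and  pair
c1: i2 st  no-port MEM/BR
c2: i3 blt  no-port BR/BR
c3: i4+i5 beq sll  pair
c4: i6 or  RAW r0
c5: i7 and  RAW r1
c6: i8+i9 add and  pair
c7: i10+i11 sll sub  pair
c8: i12+i13 mul or  pair

ISSUED = 6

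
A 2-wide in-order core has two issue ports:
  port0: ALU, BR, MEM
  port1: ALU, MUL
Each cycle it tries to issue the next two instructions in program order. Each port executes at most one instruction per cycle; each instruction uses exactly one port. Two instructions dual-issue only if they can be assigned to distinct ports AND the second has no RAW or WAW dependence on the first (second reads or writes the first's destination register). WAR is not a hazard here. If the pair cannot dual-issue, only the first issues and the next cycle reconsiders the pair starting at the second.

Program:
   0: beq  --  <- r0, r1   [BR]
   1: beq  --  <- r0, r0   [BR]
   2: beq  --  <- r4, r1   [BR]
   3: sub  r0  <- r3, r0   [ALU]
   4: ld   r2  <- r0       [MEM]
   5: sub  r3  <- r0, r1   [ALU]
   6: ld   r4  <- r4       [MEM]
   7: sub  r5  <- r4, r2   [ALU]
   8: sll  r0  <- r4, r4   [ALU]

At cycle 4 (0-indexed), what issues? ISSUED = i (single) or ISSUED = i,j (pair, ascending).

ISSUED = 6

t=0 i0:beq.BR ; no-port BR/BR
t=1 i1:beq.BR ; no-port BR/BR
t=2 i2,i3:beq.BR+sub.ALU ; pair
t=3 i4,i5:ld.MEM+sub.ALU ; pair
t=4 i6:ld.MEM ; RAW r4
t=5 i7,i8:sub.ALU+sll.ALU ; pair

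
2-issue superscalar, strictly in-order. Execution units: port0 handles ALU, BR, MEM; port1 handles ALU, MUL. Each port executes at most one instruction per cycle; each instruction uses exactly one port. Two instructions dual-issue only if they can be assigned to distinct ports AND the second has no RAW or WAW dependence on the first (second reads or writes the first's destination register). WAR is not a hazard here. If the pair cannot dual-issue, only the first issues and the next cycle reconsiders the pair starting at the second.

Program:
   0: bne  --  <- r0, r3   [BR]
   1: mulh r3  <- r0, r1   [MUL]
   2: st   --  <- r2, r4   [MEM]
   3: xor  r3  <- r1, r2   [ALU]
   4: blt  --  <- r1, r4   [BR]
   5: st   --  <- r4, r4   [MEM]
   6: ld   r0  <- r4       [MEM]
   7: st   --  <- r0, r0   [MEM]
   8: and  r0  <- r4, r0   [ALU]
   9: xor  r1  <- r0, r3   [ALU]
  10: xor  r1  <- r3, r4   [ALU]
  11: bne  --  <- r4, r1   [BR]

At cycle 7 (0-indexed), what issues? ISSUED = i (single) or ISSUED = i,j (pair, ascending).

0. bne.BR;mulh.MUL @i0,i1  | 2-wide
1. st.MEM;xor.ALU @i2,i3  | 2-wide
2. blt.BR @i4  | no-port BR/MEM
3. st.MEM @i5  | no-port MEM/MEM
4. ld.MEM @i6  | no-port MEM/MEM
5. st.MEM;and.ALU @i7,i8  | 2-wide
6. xor.ALU @i9  | WAW r1
7. xor.ALU @i10  | RAW r1
8. bne.BR @i11  | tail

ISSUED = 10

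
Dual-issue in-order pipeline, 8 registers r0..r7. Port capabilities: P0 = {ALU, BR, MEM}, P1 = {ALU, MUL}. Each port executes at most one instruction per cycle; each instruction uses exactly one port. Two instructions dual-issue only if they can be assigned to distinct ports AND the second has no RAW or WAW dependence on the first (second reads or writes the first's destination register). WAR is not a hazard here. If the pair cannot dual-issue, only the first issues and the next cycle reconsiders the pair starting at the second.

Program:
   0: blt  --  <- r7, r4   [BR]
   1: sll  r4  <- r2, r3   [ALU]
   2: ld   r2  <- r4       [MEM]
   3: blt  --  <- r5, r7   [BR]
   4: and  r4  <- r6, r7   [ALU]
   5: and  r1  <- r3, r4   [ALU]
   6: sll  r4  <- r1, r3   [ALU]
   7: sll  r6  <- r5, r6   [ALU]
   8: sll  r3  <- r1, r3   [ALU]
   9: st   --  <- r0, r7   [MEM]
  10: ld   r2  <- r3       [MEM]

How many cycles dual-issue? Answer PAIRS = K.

PAIRS = 4

c0: i0,i1 blt.BR;sll.ALU  2-wide
c1: i2 ld.MEM  no-port MEM/BR
c2: i3,i4 blt.BR;and.ALU  2-wide
c3: i5 and.ALU  RAW r1
c4: i6,i7 sll.ALU;sll.ALU  2-wide
c5: i8,i9 sll.ALU;st.MEM  2-wide
c6: i10 ld.MEM  tail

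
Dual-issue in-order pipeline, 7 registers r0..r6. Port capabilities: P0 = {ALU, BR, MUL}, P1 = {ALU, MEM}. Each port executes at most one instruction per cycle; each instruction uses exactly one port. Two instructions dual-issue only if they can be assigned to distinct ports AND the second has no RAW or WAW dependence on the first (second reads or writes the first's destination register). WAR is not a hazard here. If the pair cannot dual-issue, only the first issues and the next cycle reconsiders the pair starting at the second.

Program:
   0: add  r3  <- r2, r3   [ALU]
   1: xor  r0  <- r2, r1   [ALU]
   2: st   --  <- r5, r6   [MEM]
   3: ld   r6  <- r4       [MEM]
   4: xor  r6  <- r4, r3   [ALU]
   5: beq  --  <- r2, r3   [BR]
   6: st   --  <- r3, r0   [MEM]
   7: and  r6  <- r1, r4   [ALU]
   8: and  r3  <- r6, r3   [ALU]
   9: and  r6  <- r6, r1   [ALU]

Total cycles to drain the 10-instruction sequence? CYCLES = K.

0. add;xor @i0,i1  | pair
1. st @i2  | no-port MEM/MEM
2. ld @i3  | WAW r6
3. xor;beq @i4,i5  | pair
4. st;and @i6,i7  | pair
5. and;and @i8,i9  | pair

CYCLES = 6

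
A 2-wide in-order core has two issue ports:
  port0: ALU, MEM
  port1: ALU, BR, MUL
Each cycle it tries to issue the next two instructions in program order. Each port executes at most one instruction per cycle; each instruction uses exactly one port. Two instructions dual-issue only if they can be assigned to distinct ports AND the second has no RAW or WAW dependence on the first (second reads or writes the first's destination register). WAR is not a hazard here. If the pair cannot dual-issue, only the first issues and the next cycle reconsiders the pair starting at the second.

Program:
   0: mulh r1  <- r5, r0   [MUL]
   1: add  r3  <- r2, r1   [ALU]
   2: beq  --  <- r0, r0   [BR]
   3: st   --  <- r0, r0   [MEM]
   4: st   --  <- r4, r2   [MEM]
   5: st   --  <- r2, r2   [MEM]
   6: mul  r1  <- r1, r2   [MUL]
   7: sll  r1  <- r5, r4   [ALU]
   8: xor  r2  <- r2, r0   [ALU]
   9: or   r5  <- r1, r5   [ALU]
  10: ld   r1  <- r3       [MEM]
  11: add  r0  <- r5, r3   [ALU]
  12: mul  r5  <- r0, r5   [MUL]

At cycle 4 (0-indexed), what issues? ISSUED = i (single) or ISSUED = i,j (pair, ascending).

ISSUED = 5,6

[0] i0  mulh.MUL  -- RAW r1
[1] i1&i2  add.ALU;beq.BR  -- pair
[2] i3  st.MEM  -- no-port MEM/MEM
[3] i4  st.MEM  -- no-port MEM/MEM
[4] i5&i6  st.MEM;mul.MUL  -- pair
[5] i7&i8  sll.ALU;xor.ALU  -- pair
[6] i9&i10  or.ALU;ld.MEM  -- pair
[7] i11  add.ALU  -- RAW r0
[8] i12  mul.MUL  -- tail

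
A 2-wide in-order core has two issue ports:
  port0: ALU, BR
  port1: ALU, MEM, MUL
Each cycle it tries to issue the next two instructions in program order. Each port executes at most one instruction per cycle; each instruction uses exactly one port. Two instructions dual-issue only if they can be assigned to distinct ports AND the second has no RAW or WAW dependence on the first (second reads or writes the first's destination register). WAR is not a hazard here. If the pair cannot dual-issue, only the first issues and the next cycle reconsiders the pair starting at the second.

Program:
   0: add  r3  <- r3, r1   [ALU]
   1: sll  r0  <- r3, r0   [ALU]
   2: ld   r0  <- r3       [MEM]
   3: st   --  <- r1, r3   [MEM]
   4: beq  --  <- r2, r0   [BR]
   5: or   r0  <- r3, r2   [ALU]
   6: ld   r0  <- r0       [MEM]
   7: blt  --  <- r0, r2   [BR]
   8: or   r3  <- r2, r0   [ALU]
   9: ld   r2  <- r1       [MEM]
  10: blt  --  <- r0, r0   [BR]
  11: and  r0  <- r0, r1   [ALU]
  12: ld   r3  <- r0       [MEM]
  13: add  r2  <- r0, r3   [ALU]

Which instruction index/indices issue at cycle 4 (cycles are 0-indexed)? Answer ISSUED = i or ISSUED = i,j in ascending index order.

ISSUED = 5

0. add @i0  | RAW r3
1. sll @i1  | WAW r0
2. ld @i2  | no-port MEM/MEM
3. st+beq @i3,i4  | 2-wide
4. or @i5  | RAW+WAW r0
5. ld @i6  | RAW r0
6. blt+or @i7,i8  | 2-wide
7. ld+blt @i9,i10  | 2-wide
8. and @i11  | RAW r0
9. ld @i12  | RAW r3
10. add @i13  | tail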